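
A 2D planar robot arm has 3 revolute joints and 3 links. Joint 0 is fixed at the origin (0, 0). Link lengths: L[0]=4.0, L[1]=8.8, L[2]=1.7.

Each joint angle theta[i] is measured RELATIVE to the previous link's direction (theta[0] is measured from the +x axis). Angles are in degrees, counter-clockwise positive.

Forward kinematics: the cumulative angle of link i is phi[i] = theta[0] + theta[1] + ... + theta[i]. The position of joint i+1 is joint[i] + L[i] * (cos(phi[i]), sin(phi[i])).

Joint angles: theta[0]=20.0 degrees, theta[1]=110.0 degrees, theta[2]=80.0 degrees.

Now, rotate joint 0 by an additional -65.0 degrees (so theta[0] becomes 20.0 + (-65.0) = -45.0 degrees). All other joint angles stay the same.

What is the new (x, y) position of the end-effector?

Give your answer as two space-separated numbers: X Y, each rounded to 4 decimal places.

joint[0] = (0.0000, 0.0000)  (base)
link 0: phi[0] = -45 = -45 deg
  cos(-45 deg) = 0.7071, sin(-45 deg) = -0.7071
  joint[1] = (0.0000, 0.0000) + 4 * (0.7071, -0.7071) = (0.0000 + 2.8284, 0.0000 + -2.8284) = (2.8284, -2.8284)
link 1: phi[1] = -45 + 110 = 65 deg
  cos(65 deg) = 0.4226, sin(65 deg) = 0.9063
  joint[2] = (2.8284, -2.8284) + 8.8 * (0.4226, 0.9063) = (2.8284 + 3.7190, -2.8284 + 7.9755) = (6.5475, 5.1471)
link 2: phi[2] = -45 + 110 + 80 = 145 deg
  cos(145 deg) = -0.8192, sin(145 deg) = 0.5736
  joint[3] = (6.5475, 5.1471) + 1.7 * (-0.8192, 0.5736) = (6.5475 + -1.3926, 5.1471 + 0.9751) = (5.1549, 6.1222)
End effector: (5.1549, 6.1222)

Answer: 5.1549 6.1222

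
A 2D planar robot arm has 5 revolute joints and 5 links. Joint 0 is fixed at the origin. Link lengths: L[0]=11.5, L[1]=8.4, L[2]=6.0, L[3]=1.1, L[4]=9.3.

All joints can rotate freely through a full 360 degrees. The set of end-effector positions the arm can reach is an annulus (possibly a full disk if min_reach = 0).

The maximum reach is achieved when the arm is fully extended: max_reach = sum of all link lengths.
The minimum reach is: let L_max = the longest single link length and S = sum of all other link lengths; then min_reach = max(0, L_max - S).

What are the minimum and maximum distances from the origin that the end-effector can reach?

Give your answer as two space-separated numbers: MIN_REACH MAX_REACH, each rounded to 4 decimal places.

Answer: 0.0000 36.3000

Derivation:
Link lengths: [11.5, 8.4, 6.0, 1.1, 9.3]
max_reach = 11.5 + 8.4 + 6 + 1.1 + 9.3 = 36.3
L_max = max([11.5, 8.4, 6.0, 1.1, 9.3]) = 11.5
S (sum of others) = 36.3 - 11.5 = 24.8
min_reach = max(0, 11.5 - 24.8) = max(0, -13.3) = 0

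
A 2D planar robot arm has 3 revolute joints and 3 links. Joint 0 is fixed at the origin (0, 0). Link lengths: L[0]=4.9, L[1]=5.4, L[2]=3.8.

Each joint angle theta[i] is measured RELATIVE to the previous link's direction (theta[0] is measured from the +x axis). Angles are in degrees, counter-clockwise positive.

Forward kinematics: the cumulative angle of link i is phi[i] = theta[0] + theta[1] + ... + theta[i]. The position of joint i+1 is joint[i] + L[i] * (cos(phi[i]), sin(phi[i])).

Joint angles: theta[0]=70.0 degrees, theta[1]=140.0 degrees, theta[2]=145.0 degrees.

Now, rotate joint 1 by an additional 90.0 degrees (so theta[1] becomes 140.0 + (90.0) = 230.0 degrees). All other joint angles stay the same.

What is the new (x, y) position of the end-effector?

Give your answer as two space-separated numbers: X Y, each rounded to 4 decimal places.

Answer: 4.7071 3.7135

Derivation:
joint[0] = (0.0000, 0.0000)  (base)
link 0: phi[0] = 70 = 70 deg
  cos(70 deg) = 0.3420, sin(70 deg) = 0.9397
  joint[1] = (0.0000, 0.0000) + 4.9 * (0.3420, 0.9397) = (0.0000 + 1.6759, 0.0000 + 4.6045) = (1.6759, 4.6045)
link 1: phi[1] = 70 + 230 = 300 deg
  cos(300 deg) = 0.5000, sin(300 deg) = -0.8660
  joint[2] = (1.6759, 4.6045) + 5.4 * (0.5000, -0.8660) = (1.6759 + 2.7000, 4.6045 + -4.6765) = (4.3759, -0.0720)
link 2: phi[2] = 70 + 230 + 145 = 445 deg
  cos(445 deg) = 0.0872, sin(445 deg) = 0.9962
  joint[3] = (4.3759, -0.0720) + 3.8 * (0.0872, 0.9962) = (4.3759 + 0.3312, -0.0720 + 3.7855) = (4.7071, 3.7135)
End effector: (4.7071, 3.7135)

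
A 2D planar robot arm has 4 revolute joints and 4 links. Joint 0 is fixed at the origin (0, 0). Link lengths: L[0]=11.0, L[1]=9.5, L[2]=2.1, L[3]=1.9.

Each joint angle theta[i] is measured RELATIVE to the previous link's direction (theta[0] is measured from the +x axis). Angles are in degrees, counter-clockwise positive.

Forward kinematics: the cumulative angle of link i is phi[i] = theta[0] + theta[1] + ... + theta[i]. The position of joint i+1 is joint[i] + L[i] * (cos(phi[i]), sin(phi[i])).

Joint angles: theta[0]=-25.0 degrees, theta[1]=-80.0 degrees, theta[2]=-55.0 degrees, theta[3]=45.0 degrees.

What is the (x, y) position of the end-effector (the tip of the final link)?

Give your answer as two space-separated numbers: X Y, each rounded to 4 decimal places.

Answer: 4.7343 -16.2653

Derivation:
joint[0] = (0.0000, 0.0000)  (base)
link 0: phi[0] = -25 = -25 deg
  cos(-25 deg) = 0.9063, sin(-25 deg) = -0.4226
  joint[1] = (0.0000, 0.0000) + 11 * (0.9063, -0.4226) = (0.0000 + 9.9694, 0.0000 + -4.6488) = (9.9694, -4.6488)
link 1: phi[1] = -25 + -80 = -105 deg
  cos(-105 deg) = -0.2588, sin(-105 deg) = -0.9659
  joint[2] = (9.9694, -4.6488) + 9.5 * (-0.2588, -0.9659) = (9.9694 + -2.4588, -4.6488 + -9.1763) = (7.5106, -13.8251)
link 2: phi[2] = -25 + -80 + -55 = -160 deg
  cos(-160 deg) = -0.9397, sin(-160 deg) = -0.3420
  joint[3] = (7.5106, -13.8251) + 2.1 * (-0.9397, -0.3420) = (7.5106 + -1.9734, -13.8251 + -0.7182) = (5.5373, -14.5433)
link 3: phi[3] = -25 + -80 + -55 + 45 = -115 deg
  cos(-115 deg) = -0.4226, sin(-115 deg) = -0.9063
  joint[4] = (5.5373, -14.5433) + 1.9 * (-0.4226, -0.9063) = (5.5373 + -0.8030, -14.5433 + -1.7220) = (4.7343, -16.2653)
End effector: (4.7343, -16.2653)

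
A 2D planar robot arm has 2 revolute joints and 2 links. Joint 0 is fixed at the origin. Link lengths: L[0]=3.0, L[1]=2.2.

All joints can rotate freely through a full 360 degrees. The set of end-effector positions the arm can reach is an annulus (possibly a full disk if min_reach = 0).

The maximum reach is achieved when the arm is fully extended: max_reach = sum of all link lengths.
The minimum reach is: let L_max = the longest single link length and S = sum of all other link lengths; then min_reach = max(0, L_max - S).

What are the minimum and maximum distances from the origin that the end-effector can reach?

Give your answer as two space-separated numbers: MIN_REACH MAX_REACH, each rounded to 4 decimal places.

Link lengths: [3.0, 2.2]
max_reach = 3 + 2.2 = 5.2
L_max = max([3.0, 2.2]) = 3
S (sum of others) = 5.2 - 3 = 2.2
min_reach = max(0, 3 - 2.2) = max(0, 0.8) = 0.8

Answer: 0.8000 5.2000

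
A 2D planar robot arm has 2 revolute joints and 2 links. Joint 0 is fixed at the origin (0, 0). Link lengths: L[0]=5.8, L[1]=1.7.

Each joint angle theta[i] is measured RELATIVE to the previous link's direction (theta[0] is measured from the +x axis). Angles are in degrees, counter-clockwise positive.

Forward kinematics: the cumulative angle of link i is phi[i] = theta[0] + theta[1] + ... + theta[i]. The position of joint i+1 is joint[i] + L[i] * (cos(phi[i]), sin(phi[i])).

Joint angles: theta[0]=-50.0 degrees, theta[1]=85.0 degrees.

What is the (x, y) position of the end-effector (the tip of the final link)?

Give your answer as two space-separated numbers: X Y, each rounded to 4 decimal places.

joint[0] = (0.0000, 0.0000)  (base)
link 0: phi[0] = -50 = -50 deg
  cos(-50 deg) = 0.6428, sin(-50 deg) = -0.7660
  joint[1] = (0.0000, 0.0000) + 5.8 * (0.6428, -0.7660) = (0.0000 + 3.7282, 0.0000 + -4.4431) = (3.7282, -4.4431)
link 1: phi[1] = -50 + 85 = 35 deg
  cos(35 deg) = 0.8192, sin(35 deg) = 0.5736
  joint[2] = (3.7282, -4.4431) + 1.7 * (0.8192, 0.5736) = (3.7282 + 1.3926, -4.4431 + 0.9751) = (5.1207, -3.4680)
End effector: (5.1207, -3.4680)

Answer: 5.1207 -3.4680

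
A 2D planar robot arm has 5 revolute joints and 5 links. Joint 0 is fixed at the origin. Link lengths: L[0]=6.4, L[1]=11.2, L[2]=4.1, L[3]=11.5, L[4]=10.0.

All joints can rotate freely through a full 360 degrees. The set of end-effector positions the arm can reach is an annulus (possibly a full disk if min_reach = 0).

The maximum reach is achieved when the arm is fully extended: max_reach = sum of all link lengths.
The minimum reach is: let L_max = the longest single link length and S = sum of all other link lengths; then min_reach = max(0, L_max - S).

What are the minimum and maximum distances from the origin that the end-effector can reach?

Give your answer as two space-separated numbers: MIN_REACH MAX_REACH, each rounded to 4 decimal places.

Answer: 0.0000 43.2000

Derivation:
Link lengths: [6.4, 11.2, 4.1, 11.5, 10.0]
max_reach = 6.4 + 11.2 + 4.1 + 11.5 + 10 = 43.2
L_max = max([6.4, 11.2, 4.1, 11.5, 10.0]) = 11.5
S (sum of others) = 43.2 - 11.5 = 31.7
min_reach = max(0, 11.5 - 31.7) = max(0, -20.2) = 0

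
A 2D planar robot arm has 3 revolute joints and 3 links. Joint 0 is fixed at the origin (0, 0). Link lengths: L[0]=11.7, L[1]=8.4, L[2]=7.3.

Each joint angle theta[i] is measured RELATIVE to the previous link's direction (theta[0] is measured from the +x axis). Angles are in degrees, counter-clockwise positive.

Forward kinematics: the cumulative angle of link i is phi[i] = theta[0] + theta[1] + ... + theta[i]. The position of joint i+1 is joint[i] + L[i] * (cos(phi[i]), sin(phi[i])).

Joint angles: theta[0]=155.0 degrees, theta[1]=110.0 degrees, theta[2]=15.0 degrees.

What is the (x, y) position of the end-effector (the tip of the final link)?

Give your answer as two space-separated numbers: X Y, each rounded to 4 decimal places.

Answer: -10.0683 -10.6125

Derivation:
joint[0] = (0.0000, 0.0000)  (base)
link 0: phi[0] = 155 = 155 deg
  cos(155 deg) = -0.9063, sin(155 deg) = 0.4226
  joint[1] = (0.0000, 0.0000) + 11.7 * (-0.9063, 0.4226) = (0.0000 + -10.6038, 0.0000 + 4.9446) = (-10.6038, 4.9446)
link 1: phi[1] = 155 + 110 = 265 deg
  cos(265 deg) = -0.0872, sin(265 deg) = -0.9962
  joint[2] = (-10.6038, 4.9446) + 8.4 * (-0.0872, -0.9962) = (-10.6038 + -0.7321, 4.9446 + -8.3680) = (-11.3359, -3.4234)
link 2: phi[2] = 155 + 110 + 15 = 280 deg
  cos(280 deg) = 0.1736, sin(280 deg) = -0.9848
  joint[3] = (-11.3359, -3.4234) + 7.3 * (0.1736, -0.9848) = (-11.3359 + 1.2676, -3.4234 + -7.1891) = (-10.0683, -10.6125)
End effector: (-10.0683, -10.6125)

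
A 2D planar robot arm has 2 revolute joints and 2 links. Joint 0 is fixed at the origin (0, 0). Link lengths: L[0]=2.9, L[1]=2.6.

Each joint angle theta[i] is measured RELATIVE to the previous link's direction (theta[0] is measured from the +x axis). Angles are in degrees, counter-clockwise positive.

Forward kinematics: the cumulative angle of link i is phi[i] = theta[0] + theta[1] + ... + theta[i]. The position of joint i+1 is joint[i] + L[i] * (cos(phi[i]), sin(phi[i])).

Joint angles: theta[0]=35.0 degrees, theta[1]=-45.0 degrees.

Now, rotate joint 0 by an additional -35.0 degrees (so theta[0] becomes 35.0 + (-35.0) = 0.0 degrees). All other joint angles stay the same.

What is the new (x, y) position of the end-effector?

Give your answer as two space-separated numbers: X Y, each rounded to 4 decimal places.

Answer: 4.7385 -1.8385

Derivation:
joint[0] = (0.0000, 0.0000)  (base)
link 0: phi[0] = 0 = 0 deg
  cos(0 deg) = 1.0000, sin(0 deg) = 0.0000
  joint[1] = (0.0000, 0.0000) + 2.9 * (1.0000, 0.0000) = (0.0000 + 2.9000, 0.0000 + 0.0000) = (2.9000, 0.0000)
link 1: phi[1] = 0 + -45 = -45 deg
  cos(-45 deg) = 0.7071, sin(-45 deg) = -0.7071
  joint[2] = (2.9000, 0.0000) + 2.6 * (0.7071, -0.7071) = (2.9000 + 1.8385, 0.0000 + -1.8385) = (4.7385, -1.8385)
End effector: (4.7385, -1.8385)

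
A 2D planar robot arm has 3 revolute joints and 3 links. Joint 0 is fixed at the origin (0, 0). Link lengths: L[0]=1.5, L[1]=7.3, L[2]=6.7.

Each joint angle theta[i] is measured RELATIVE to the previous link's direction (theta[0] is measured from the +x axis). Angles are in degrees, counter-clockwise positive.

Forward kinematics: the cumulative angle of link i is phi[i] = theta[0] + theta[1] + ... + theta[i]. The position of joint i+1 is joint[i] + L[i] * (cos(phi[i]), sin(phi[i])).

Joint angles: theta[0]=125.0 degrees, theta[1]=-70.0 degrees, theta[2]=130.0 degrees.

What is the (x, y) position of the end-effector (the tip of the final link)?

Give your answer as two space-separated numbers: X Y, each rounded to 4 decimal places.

Answer: -3.3478 6.6246

Derivation:
joint[0] = (0.0000, 0.0000)  (base)
link 0: phi[0] = 125 = 125 deg
  cos(125 deg) = -0.5736, sin(125 deg) = 0.8192
  joint[1] = (0.0000, 0.0000) + 1.5 * (-0.5736, 0.8192) = (0.0000 + -0.8604, 0.0000 + 1.2287) = (-0.8604, 1.2287)
link 1: phi[1] = 125 + -70 = 55 deg
  cos(55 deg) = 0.5736, sin(55 deg) = 0.8192
  joint[2] = (-0.8604, 1.2287) + 7.3 * (0.5736, 0.8192) = (-0.8604 + 4.1871, 1.2287 + 5.9798) = (3.3267, 7.2085)
link 2: phi[2] = 125 + -70 + 130 = 185 deg
  cos(185 deg) = -0.9962, sin(185 deg) = -0.0872
  joint[3] = (3.3267, 7.2085) + 6.7 * (-0.9962, -0.0872) = (3.3267 + -6.6745, 7.2085 + -0.5839) = (-3.3478, 6.6246)
End effector: (-3.3478, 6.6246)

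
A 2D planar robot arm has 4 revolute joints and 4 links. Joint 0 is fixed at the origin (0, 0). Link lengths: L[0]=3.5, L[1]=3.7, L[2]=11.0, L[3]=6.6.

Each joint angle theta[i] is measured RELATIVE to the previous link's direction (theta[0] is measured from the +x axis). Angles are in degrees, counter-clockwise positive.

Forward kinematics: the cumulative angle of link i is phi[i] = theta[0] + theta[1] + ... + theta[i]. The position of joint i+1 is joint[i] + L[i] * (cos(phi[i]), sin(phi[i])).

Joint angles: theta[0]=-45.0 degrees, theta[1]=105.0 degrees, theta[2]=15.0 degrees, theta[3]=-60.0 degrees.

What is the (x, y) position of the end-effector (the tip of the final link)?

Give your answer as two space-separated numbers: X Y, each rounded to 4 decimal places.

joint[0] = (0.0000, 0.0000)  (base)
link 0: phi[0] = -45 = -45 deg
  cos(-45 deg) = 0.7071, sin(-45 deg) = -0.7071
  joint[1] = (0.0000, 0.0000) + 3.5 * (0.7071, -0.7071) = (0.0000 + 2.4749, 0.0000 + -2.4749) = (2.4749, -2.4749)
link 1: phi[1] = -45 + 105 = 60 deg
  cos(60 deg) = 0.5000, sin(60 deg) = 0.8660
  joint[2] = (2.4749, -2.4749) + 3.7 * (0.5000, 0.8660) = (2.4749 + 1.8500, -2.4749 + 3.2043) = (4.3249, 0.7294)
link 2: phi[2] = -45 + 105 + 15 = 75 deg
  cos(75 deg) = 0.2588, sin(75 deg) = 0.9659
  joint[3] = (4.3249, 0.7294) + 11 * (0.2588, 0.9659) = (4.3249 + 2.8470, 0.7294 + 10.6252) = (7.1719, 11.3546)
link 3: phi[3] = -45 + 105 + 15 + -60 = 15 deg
  cos(15 deg) = 0.9659, sin(15 deg) = 0.2588
  joint[4] = (7.1719, 11.3546) + 6.6 * (0.9659, 0.2588) = (7.1719 + 6.3751, 11.3546 + 1.7082) = (13.5470, 13.0628)
End effector: (13.5470, 13.0628)

Answer: 13.5470 13.0628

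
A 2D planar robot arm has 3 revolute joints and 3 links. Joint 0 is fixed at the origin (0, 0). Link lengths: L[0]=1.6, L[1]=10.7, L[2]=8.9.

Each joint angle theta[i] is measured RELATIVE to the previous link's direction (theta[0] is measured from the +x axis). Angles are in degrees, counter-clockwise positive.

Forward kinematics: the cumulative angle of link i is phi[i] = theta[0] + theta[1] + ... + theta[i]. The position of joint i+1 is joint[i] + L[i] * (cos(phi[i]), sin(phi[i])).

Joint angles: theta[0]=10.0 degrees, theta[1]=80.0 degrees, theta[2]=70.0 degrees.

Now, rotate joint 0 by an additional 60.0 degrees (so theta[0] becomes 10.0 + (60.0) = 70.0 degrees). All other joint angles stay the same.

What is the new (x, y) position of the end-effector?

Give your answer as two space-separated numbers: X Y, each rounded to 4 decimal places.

Answer: -15.5370 1.1327

Derivation:
joint[0] = (0.0000, 0.0000)  (base)
link 0: phi[0] = 70 = 70 deg
  cos(70 deg) = 0.3420, sin(70 deg) = 0.9397
  joint[1] = (0.0000, 0.0000) + 1.6 * (0.3420, 0.9397) = (0.0000 + 0.5472, 0.0000 + 1.5035) = (0.5472, 1.5035)
link 1: phi[1] = 70 + 80 = 150 deg
  cos(150 deg) = -0.8660, sin(150 deg) = 0.5000
  joint[2] = (0.5472, 1.5035) + 10.7 * (-0.8660, 0.5000) = (0.5472 + -9.2665, 1.5035 + 5.3500) = (-8.7192, 6.8535)
link 2: phi[2] = 70 + 80 + 70 = 220 deg
  cos(220 deg) = -0.7660, sin(220 deg) = -0.6428
  joint[3] = (-8.7192, 6.8535) + 8.9 * (-0.7660, -0.6428) = (-8.7192 + -6.8178, 6.8535 + -5.7208) = (-15.5370, 1.1327)
End effector: (-15.5370, 1.1327)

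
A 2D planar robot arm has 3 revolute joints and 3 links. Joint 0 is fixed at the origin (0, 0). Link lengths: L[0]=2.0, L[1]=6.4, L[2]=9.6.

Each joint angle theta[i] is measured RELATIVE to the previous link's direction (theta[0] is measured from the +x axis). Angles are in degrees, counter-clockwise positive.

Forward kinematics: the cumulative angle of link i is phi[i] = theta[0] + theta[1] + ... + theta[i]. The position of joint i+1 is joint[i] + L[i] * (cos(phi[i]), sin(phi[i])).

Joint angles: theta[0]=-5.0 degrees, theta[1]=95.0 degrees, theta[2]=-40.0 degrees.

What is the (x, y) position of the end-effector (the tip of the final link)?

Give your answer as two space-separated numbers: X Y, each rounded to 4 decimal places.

joint[0] = (0.0000, 0.0000)  (base)
link 0: phi[0] = -5 = -5 deg
  cos(-5 deg) = 0.9962, sin(-5 deg) = -0.0872
  joint[1] = (0.0000, 0.0000) + 2 * (0.9962, -0.0872) = (0.0000 + 1.9924, 0.0000 + -0.1743) = (1.9924, -0.1743)
link 1: phi[1] = -5 + 95 = 90 deg
  cos(90 deg) = 0.0000, sin(90 deg) = 1.0000
  joint[2] = (1.9924, -0.1743) + 6.4 * (0.0000, 1.0000) = (1.9924 + 0.0000, -0.1743 + 6.4000) = (1.9924, 6.2257)
link 2: phi[2] = -5 + 95 + -40 = 50 deg
  cos(50 deg) = 0.6428, sin(50 deg) = 0.7660
  joint[3] = (1.9924, 6.2257) + 9.6 * (0.6428, 0.7660) = (1.9924 + 6.1708, 6.2257 + 7.3540) = (8.1632, 13.5797)
End effector: (8.1632, 13.5797)

Answer: 8.1632 13.5797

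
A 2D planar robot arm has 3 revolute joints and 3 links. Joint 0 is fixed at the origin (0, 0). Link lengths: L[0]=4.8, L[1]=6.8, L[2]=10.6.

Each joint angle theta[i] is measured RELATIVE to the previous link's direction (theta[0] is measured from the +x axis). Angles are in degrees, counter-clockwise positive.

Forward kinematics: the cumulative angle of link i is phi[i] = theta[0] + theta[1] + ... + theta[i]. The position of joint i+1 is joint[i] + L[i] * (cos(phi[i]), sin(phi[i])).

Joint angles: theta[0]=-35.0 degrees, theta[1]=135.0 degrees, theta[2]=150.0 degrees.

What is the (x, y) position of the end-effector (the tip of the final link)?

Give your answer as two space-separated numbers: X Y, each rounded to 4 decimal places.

joint[0] = (0.0000, 0.0000)  (base)
link 0: phi[0] = -35 = -35 deg
  cos(-35 deg) = 0.8192, sin(-35 deg) = -0.5736
  joint[1] = (0.0000, 0.0000) + 4.8 * (0.8192, -0.5736) = (0.0000 + 3.9319, 0.0000 + -2.7532) = (3.9319, -2.7532)
link 1: phi[1] = -35 + 135 = 100 deg
  cos(100 deg) = -0.1736, sin(100 deg) = 0.9848
  joint[2] = (3.9319, -2.7532) + 6.8 * (-0.1736, 0.9848) = (3.9319 + -1.1808, -2.7532 + 6.6967) = (2.7511, 3.9435)
link 2: phi[2] = -35 + 135 + 150 = 250 deg
  cos(250 deg) = -0.3420, sin(250 deg) = -0.9397
  joint[3] = (2.7511, 3.9435) + 10.6 * (-0.3420, -0.9397) = (2.7511 + -3.6254, 3.9435 + -9.9607) = (-0.8743, -6.0172)
End effector: (-0.8743, -6.0172)

Answer: -0.8743 -6.0172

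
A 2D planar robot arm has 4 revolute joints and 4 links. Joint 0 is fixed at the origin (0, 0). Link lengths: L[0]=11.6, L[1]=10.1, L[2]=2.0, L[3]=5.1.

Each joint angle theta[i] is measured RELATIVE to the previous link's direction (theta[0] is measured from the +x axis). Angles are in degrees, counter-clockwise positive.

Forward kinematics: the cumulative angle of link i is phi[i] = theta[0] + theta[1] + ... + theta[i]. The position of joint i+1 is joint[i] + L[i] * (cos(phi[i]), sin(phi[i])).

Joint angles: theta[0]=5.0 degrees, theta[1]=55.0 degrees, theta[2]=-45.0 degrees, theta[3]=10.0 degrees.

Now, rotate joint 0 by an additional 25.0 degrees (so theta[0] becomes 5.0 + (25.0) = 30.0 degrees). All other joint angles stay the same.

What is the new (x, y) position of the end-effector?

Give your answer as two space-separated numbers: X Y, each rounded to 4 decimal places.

joint[0] = (0.0000, 0.0000)  (base)
link 0: phi[0] = 30 = 30 deg
  cos(30 deg) = 0.8660, sin(30 deg) = 0.5000
  joint[1] = (0.0000, 0.0000) + 11.6 * (0.8660, 0.5000) = (0.0000 + 10.0459, 0.0000 + 5.8000) = (10.0459, 5.8000)
link 1: phi[1] = 30 + 55 = 85 deg
  cos(85 deg) = 0.0872, sin(85 deg) = 0.9962
  joint[2] = (10.0459, 5.8000) + 10.1 * (0.0872, 0.9962) = (10.0459 + 0.8803, 5.8000 + 10.0616) = (10.9262, 15.8616)
link 2: phi[2] = 30 + 55 + -45 = 40 deg
  cos(40 deg) = 0.7660, sin(40 deg) = 0.6428
  joint[3] = (10.9262, 15.8616) + 2 * (0.7660, 0.6428) = (10.9262 + 1.5321, 15.8616 + 1.2856) = (12.4583, 17.1471)
link 3: phi[3] = 30 + 55 + -45 + 10 = 50 deg
  cos(50 deg) = 0.6428, sin(50 deg) = 0.7660
  joint[4] = (12.4583, 17.1471) + 5.1 * (0.6428, 0.7660) = (12.4583 + 3.2782, 17.1471 + 3.9068) = (15.7365, 21.0540)
End effector: (15.7365, 21.0540)

Answer: 15.7365 21.0540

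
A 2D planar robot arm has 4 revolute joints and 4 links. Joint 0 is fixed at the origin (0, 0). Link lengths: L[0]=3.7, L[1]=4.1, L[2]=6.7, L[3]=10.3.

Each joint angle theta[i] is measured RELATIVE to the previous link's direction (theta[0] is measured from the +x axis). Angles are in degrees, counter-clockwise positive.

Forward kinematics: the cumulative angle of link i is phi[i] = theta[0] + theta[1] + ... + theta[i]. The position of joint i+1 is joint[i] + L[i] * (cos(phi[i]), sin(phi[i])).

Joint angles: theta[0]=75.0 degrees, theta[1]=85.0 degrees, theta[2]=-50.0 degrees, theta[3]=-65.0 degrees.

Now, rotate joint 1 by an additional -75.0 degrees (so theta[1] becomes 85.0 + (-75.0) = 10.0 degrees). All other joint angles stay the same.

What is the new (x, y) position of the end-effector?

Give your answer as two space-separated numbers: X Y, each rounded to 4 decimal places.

joint[0] = (0.0000, 0.0000)  (base)
link 0: phi[0] = 75 = 75 deg
  cos(75 deg) = 0.2588, sin(75 deg) = 0.9659
  joint[1] = (0.0000, 0.0000) + 3.7 * (0.2588, 0.9659) = (0.0000 + 0.9576, 0.0000 + 3.5739) = (0.9576, 3.5739)
link 1: phi[1] = 75 + 10 = 85 deg
  cos(85 deg) = 0.0872, sin(85 deg) = 0.9962
  joint[2] = (0.9576, 3.5739) + 4.1 * (0.0872, 0.9962) = (0.9576 + 0.3573, 3.5739 + 4.0844) = (1.3150, 7.6583)
link 2: phi[2] = 75 + 10 + -50 = 35 deg
  cos(35 deg) = 0.8192, sin(35 deg) = 0.5736
  joint[3] = (1.3150, 7.6583) + 6.7 * (0.8192, 0.5736) = (1.3150 + 5.4883, 7.6583 + 3.8430) = (6.8033, 11.5013)
link 3: phi[3] = 75 + 10 + -50 + -65 = -30 deg
  cos(-30 deg) = 0.8660, sin(-30 deg) = -0.5000
  joint[4] = (6.8033, 11.5013) + 10.3 * (0.8660, -0.5000) = (6.8033 + 8.9201, 11.5013 + -5.1500) = (15.7233, 6.3513)
End effector: (15.7233, 6.3513)

Answer: 15.7233 6.3513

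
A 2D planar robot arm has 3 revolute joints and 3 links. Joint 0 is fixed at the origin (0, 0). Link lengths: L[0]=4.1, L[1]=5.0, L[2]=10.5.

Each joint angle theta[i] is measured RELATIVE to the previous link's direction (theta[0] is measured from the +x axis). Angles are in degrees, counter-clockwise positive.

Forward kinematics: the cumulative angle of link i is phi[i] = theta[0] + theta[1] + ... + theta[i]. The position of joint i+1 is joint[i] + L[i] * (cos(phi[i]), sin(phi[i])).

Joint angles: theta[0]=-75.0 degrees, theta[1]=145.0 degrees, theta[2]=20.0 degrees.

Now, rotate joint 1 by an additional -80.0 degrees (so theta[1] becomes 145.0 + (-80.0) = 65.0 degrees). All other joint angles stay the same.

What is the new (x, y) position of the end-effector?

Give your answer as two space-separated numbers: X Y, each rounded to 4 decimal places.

joint[0] = (0.0000, 0.0000)  (base)
link 0: phi[0] = -75 = -75 deg
  cos(-75 deg) = 0.2588, sin(-75 deg) = -0.9659
  joint[1] = (0.0000, 0.0000) + 4.1 * (0.2588, -0.9659) = (0.0000 + 1.0612, 0.0000 + -3.9603) = (1.0612, -3.9603)
link 1: phi[1] = -75 + 65 = -10 deg
  cos(-10 deg) = 0.9848, sin(-10 deg) = -0.1736
  joint[2] = (1.0612, -3.9603) + 5 * (0.9848, -0.1736) = (1.0612 + 4.9240, -3.9603 + -0.8682) = (5.9852, -4.8285)
link 2: phi[2] = -75 + 65 + 20 = 10 deg
  cos(10 deg) = 0.9848, sin(10 deg) = 0.1736
  joint[3] = (5.9852, -4.8285) + 10.5 * (0.9848, 0.1736) = (5.9852 + 10.3405, -4.8285 + 1.8233) = (16.3257, -3.0052)
End effector: (16.3257, -3.0052)

Answer: 16.3257 -3.0052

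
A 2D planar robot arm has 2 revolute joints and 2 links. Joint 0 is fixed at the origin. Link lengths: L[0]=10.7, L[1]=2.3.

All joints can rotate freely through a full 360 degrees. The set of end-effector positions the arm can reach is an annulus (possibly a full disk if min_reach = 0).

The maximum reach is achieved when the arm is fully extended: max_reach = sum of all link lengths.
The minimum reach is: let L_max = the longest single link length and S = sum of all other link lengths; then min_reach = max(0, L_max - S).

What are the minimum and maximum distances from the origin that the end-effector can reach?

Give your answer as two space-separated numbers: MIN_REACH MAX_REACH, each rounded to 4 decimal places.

Answer: 8.4000 13.0000

Derivation:
Link lengths: [10.7, 2.3]
max_reach = 10.7 + 2.3 = 13
L_max = max([10.7, 2.3]) = 10.7
S (sum of others) = 13 - 10.7 = 2.3
min_reach = max(0, 10.7 - 2.3) = max(0, 8.4) = 8.4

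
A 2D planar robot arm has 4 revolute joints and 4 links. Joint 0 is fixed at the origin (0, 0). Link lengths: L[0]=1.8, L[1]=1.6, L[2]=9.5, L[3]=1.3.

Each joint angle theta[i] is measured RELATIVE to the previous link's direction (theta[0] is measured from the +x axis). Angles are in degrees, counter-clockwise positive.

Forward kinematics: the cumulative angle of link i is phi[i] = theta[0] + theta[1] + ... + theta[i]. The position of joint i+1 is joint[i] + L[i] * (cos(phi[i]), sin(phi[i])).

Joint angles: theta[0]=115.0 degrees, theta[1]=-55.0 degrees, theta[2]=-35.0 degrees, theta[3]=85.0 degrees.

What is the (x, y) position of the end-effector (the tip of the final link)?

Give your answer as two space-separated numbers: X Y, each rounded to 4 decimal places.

Answer: 8.2046 8.2535

Derivation:
joint[0] = (0.0000, 0.0000)  (base)
link 0: phi[0] = 115 = 115 deg
  cos(115 deg) = -0.4226, sin(115 deg) = 0.9063
  joint[1] = (0.0000, 0.0000) + 1.8 * (-0.4226, 0.9063) = (0.0000 + -0.7607, 0.0000 + 1.6314) = (-0.7607, 1.6314)
link 1: phi[1] = 115 + -55 = 60 deg
  cos(60 deg) = 0.5000, sin(60 deg) = 0.8660
  joint[2] = (-0.7607, 1.6314) + 1.6 * (0.5000, 0.8660) = (-0.7607 + 0.8000, 1.6314 + 1.3856) = (0.0393, 3.0170)
link 2: phi[2] = 115 + -55 + -35 = 25 deg
  cos(25 deg) = 0.9063, sin(25 deg) = 0.4226
  joint[3] = (0.0393, 3.0170) + 9.5 * (0.9063, 0.4226) = (0.0393 + 8.6099, 3.0170 + 4.0149) = (8.6492, 7.0319)
link 3: phi[3] = 115 + -55 + -35 + 85 = 110 deg
  cos(110 deg) = -0.3420, sin(110 deg) = 0.9397
  joint[4] = (8.6492, 7.0319) + 1.3 * (-0.3420, 0.9397) = (8.6492 + -0.4446, 7.0319 + 1.2216) = (8.2046, 8.2535)
End effector: (8.2046, 8.2535)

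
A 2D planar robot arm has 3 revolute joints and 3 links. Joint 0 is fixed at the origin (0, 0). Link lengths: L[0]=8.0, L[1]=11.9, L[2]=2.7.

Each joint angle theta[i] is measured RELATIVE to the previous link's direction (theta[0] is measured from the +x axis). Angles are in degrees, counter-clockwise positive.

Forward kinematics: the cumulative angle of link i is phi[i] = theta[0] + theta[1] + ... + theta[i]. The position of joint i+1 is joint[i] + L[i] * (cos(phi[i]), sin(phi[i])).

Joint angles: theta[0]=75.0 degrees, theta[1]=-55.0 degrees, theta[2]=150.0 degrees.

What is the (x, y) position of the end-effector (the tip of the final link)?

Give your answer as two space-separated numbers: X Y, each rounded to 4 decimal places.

Answer: 10.5939 12.2663

Derivation:
joint[0] = (0.0000, 0.0000)  (base)
link 0: phi[0] = 75 = 75 deg
  cos(75 deg) = 0.2588, sin(75 deg) = 0.9659
  joint[1] = (0.0000, 0.0000) + 8 * (0.2588, 0.9659) = (0.0000 + 2.0706, 0.0000 + 7.7274) = (2.0706, 7.7274)
link 1: phi[1] = 75 + -55 = 20 deg
  cos(20 deg) = 0.9397, sin(20 deg) = 0.3420
  joint[2] = (2.0706, 7.7274) + 11.9 * (0.9397, 0.3420) = (2.0706 + 11.1823, 7.7274 + 4.0700) = (13.2529, 11.7974)
link 2: phi[2] = 75 + -55 + 150 = 170 deg
  cos(170 deg) = -0.9848, sin(170 deg) = 0.1736
  joint[3] = (13.2529, 11.7974) + 2.7 * (-0.9848, 0.1736) = (13.2529 + -2.6590, 11.7974 + 0.4689) = (10.5939, 12.2663)
End effector: (10.5939, 12.2663)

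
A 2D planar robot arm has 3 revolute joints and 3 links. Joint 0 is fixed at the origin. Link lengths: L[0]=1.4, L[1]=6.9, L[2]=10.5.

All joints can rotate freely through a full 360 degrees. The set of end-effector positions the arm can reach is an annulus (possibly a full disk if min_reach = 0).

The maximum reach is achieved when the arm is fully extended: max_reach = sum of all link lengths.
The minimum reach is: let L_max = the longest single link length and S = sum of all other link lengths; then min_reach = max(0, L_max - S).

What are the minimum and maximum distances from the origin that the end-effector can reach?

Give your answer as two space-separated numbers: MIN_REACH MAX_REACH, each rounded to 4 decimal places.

Link lengths: [1.4, 6.9, 10.5]
max_reach = 1.4 + 6.9 + 10.5 = 18.8
L_max = max([1.4, 6.9, 10.5]) = 10.5
S (sum of others) = 18.8 - 10.5 = 8.3
min_reach = max(0, 10.5 - 8.3) = max(0, 2.2) = 2.2

Answer: 2.2000 18.8000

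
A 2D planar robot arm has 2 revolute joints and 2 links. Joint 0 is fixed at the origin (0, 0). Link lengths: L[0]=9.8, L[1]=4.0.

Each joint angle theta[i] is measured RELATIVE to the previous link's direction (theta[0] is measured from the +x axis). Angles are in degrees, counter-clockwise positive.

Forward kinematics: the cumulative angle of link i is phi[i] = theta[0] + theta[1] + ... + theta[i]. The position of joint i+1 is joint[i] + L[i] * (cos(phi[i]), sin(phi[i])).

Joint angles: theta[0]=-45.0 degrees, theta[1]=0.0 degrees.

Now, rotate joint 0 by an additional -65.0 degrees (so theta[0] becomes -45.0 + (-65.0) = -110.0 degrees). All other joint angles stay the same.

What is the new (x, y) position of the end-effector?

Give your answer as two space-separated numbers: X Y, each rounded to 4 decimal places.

Answer: -4.7199 -12.9678

Derivation:
joint[0] = (0.0000, 0.0000)  (base)
link 0: phi[0] = -110 = -110 deg
  cos(-110 deg) = -0.3420, sin(-110 deg) = -0.9397
  joint[1] = (0.0000, 0.0000) + 9.8 * (-0.3420, -0.9397) = (0.0000 + -3.3518, 0.0000 + -9.2090) = (-3.3518, -9.2090)
link 1: phi[1] = -110 + 0 = -110 deg
  cos(-110 deg) = -0.3420, sin(-110 deg) = -0.9397
  joint[2] = (-3.3518, -9.2090) + 4 * (-0.3420, -0.9397) = (-3.3518 + -1.3681, -9.2090 + -3.7588) = (-4.7199, -12.9678)
End effector: (-4.7199, -12.9678)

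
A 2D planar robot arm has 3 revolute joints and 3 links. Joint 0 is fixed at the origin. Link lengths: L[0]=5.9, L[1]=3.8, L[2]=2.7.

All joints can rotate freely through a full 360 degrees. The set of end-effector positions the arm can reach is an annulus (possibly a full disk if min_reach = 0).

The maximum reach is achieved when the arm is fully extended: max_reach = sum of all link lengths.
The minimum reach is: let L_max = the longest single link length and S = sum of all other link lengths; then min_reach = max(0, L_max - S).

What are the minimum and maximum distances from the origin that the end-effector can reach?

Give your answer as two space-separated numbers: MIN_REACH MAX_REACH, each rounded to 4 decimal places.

Link lengths: [5.9, 3.8, 2.7]
max_reach = 5.9 + 3.8 + 2.7 = 12.4
L_max = max([5.9, 3.8, 2.7]) = 5.9
S (sum of others) = 12.4 - 5.9 = 6.5
min_reach = max(0, 5.9 - 6.5) = max(0, -0.6) = 0

Answer: 0.0000 12.4000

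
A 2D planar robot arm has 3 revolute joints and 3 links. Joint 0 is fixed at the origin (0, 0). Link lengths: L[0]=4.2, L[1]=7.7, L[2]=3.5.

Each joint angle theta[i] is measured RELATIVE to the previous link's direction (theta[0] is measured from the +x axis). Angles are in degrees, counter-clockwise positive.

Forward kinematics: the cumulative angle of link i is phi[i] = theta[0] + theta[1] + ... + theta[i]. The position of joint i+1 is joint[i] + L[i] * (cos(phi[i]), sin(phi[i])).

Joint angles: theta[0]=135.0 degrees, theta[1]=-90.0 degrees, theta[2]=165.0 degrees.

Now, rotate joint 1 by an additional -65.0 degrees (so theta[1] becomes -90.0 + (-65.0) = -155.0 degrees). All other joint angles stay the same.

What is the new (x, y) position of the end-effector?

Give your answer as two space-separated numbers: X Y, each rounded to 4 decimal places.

Answer: 1.3988 2.3438

Derivation:
joint[0] = (0.0000, 0.0000)  (base)
link 0: phi[0] = 135 = 135 deg
  cos(135 deg) = -0.7071, sin(135 deg) = 0.7071
  joint[1] = (0.0000, 0.0000) + 4.2 * (-0.7071, 0.7071) = (0.0000 + -2.9698, 0.0000 + 2.9698) = (-2.9698, 2.9698)
link 1: phi[1] = 135 + -155 = -20 deg
  cos(-20 deg) = 0.9397, sin(-20 deg) = -0.3420
  joint[2] = (-2.9698, 2.9698) + 7.7 * (0.9397, -0.3420) = (-2.9698 + 7.2356, 2.9698 + -2.6336) = (4.2658, 0.3363)
link 2: phi[2] = 135 + -155 + 165 = 145 deg
  cos(145 deg) = -0.8192, sin(145 deg) = 0.5736
  joint[3] = (4.2658, 0.3363) + 3.5 * (-0.8192, 0.5736) = (4.2658 + -2.8670, 0.3363 + 2.0075) = (1.3988, 2.3438)
End effector: (1.3988, 2.3438)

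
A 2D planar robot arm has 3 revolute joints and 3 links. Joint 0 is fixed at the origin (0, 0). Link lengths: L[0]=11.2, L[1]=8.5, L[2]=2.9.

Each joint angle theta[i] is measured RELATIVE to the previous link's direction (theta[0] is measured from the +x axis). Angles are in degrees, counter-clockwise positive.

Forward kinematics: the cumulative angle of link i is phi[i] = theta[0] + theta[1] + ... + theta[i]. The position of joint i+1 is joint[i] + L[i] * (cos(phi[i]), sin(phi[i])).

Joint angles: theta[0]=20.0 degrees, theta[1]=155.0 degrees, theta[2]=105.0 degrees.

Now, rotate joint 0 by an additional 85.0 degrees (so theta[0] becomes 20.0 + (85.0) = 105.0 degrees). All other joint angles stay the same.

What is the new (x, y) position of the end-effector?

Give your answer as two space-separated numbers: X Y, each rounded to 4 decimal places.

Answer: -1.4858 2.7003

Derivation:
joint[0] = (0.0000, 0.0000)  (base)
link 0: phi[0] = 105 = 105 deg
  cos(105 deg) = -0.2588, sin(105 deg) = 0.9659
  joint[1] = (0.0000, 0.0000) + 11.2 * (-0.2588, 0.9659) = (0.0000 + -2.8988, 0.0000 + 10.8184) = (-2.8988, 10.8184)
link 1: phi[1] = 105 + 155 = 260 deg
  cos(260 deg) = -0.1736, sin(260 deg) = -0.9848
  joint[2] = (-2.8988, 10.8184) + 8.5 * (-0.1736, -0.9848) = (-2.8988 + -1.4760, 10.8184 + -8.3709) = (-4.3748, 2.4475)
link 2: phi[2] = 105 + 155 + 105 = 365 deg
  cos(365 deg) = 0.9962, sin(365 deg) = 0.0872
  joint[3] = (-4.3748, 2.4475) + 2.9 * (0.9962, 0.0872) = (-4.3748 + 2.8890, 2.4475 + 0.2528) = (-1.4858, 2.7003)
End effector: (-1.4858, 2.7003)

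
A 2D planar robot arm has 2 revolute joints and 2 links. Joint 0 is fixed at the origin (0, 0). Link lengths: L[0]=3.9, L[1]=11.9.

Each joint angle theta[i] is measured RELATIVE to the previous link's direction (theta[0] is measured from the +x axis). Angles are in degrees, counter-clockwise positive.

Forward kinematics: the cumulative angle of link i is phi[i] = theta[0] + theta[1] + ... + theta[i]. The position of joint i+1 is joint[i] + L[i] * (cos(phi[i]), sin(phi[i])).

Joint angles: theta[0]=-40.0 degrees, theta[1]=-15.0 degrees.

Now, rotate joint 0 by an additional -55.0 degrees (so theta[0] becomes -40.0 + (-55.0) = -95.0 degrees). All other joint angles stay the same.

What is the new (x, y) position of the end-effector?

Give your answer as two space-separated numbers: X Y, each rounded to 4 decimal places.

joint[0] = (0.0000, 0.0000)  (base)
link 0: phi[0] = -95 = -95 deg
  cos(-95 deg) = -0.0872, sin(-95 deg) = -0.9962
  joint[1] = (0.0000, 0.0000) + 3.9 * (-0.0872, -0.9962) = (0.0000 + -0.3399, 0.0000 + -3.8852) = (-0.3399, -3.8852)
link 1: phi[1] = -95 + -15 = -110 deg
  cos(-110 deg) = -0.3420, sin(-110 deg) = -0.9397
  joint[2] = (-0.3399, -3.8852) + 11.9 * (-0.3420, -0.9397) = (-0.3399 + -4.0700, -3.8852 + -11.1823) = (-4.4099, -15.0675)
End effector: (-4.4099, -15.0675)

Answer: -4.4099 -15.0675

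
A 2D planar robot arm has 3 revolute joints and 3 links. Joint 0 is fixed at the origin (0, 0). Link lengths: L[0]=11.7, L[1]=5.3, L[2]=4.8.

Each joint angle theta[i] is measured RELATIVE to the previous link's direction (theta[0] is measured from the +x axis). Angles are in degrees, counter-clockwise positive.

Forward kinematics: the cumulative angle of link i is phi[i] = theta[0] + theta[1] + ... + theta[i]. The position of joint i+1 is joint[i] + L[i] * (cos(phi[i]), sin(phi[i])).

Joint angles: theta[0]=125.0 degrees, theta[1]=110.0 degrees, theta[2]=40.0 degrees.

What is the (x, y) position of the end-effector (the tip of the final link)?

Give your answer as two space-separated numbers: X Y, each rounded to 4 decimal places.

Answer: -9.3325 0.4608

Derivation:
joint[0] = (0.0000, 0.0000)  (base)
link 0: phi[0] = 125 = 125 deg
  cos(125 deg) = -0.5736, sin(125 deg) = 0.8192
  joint[1] = (0.0000, 0.0000) + 11.7 * (-0.5736, 0.8192) = (0.0000 + -6.7108, 0.0000 + 9.5841) = (-6.7108, 9.5841)
link 1: phi[1] = 125 + 110 = 235 deg
  cos(235 deg) = -0.5736, sin(235 deg) = -0.8192
  joint[2] = (-6.7108, 9.5841) + 5.3 * (-0.5736, -0.8192) = (-6.7108 + -3.0400, 9.5841 + -4.3415) = (-9.7508, 5.2426)
link 2: phi[2] = 125 + 110 + 40 = 275 deg
  cos(275 deg) = 0.0872, sin(275 deg) = -0.9962
  joint[3] = (-9.7508, 5.2426) + 4.8 * (0.0872, -0.9962) = (-9.7508 + 0.4183, 5.2426 + -4.7817) = (-9.3325, 0.4608)
End effector: (-9.3325, 0.4608)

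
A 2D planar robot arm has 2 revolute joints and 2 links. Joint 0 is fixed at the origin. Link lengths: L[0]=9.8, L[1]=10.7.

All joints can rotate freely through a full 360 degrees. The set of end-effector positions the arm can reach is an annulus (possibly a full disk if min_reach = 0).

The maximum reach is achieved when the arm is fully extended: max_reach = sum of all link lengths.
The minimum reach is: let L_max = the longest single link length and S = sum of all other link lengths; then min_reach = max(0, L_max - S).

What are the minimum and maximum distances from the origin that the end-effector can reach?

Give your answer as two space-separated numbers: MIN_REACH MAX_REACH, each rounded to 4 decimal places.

Link lengths: [9.8, 10.7]
max_reach = 9.8 + 10.7 = 20.5
L_max = max([9.8, 10.7]) = 10.7
S (sum of others) = 20.5 - 10.7 = 9.8
min_reach = max(0, 10.7 - 9.8) = max(0, 0.9) = 0.9

Answer: 0.9000 20.5000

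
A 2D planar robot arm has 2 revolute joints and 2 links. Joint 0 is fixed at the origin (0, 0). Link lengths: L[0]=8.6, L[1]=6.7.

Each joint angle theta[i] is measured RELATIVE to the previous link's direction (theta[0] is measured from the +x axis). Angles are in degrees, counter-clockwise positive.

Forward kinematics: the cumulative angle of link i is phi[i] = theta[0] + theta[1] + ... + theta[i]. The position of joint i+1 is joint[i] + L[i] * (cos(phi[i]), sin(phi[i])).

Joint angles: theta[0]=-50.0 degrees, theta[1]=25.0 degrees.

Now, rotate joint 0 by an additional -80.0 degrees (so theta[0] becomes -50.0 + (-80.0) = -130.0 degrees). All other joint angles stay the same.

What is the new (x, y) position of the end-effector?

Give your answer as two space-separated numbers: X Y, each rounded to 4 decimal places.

Answer: -7.2621 -13.0597

Derivation:
joint[0] = (0.0000, 0.0000)  (base)
link 0: phi[0] = -130 = -130 deg
  cos(-130 deg) = -0.6428, sin(-130 deg) = -0.7660
  joint[1] = (0.0000, 0.0000) + 8.6 * (-0.6428, -0.7660) = (0.0000 + -5.5280, 0.0000 + -6.5880) = (-5.5280, -6.5880)
link 1: phi[1] = -130 + 25 = -105 deg
  cos(-105 deg) = -0.2588, sin(-105 deg) = -0.9659
  joint[2] = (-5.5280, -6.5880) + 6.7 * (-0.2588, -0.9659) = (-5.5280 + -1.7341, -6.5880 + -6.4717) = (-7.2621, -13.0597)
End effector: (-7.2621, -13.0597)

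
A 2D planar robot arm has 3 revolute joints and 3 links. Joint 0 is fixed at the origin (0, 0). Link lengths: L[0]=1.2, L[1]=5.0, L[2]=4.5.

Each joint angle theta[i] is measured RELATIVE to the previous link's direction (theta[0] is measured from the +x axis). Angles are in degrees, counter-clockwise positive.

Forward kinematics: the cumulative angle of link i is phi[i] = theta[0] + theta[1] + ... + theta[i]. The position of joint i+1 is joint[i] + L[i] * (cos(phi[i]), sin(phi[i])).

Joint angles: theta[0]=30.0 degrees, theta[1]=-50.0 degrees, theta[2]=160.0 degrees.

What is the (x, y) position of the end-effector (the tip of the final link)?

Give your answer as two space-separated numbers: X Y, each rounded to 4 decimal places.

Answer: 2.2905 1.7824

Derivation:
joint[0] = (0.0000, 0.0000)  (base)
link 0: phi[0] = 30 = 30 deg
  cos(30 deg) = 0.8660, sin(30 deg) = 0.5000
  joint[1] = (0.0000, 0.0000) + 1.2 * (0.8660, 0.5000) = (0.0000 + 1.0392, 0.0000 + 0.6000) = (1.0392, 0.6000)
link 1: phi[1] = 30 + -50 = -20 deg
  cos(-20 deg) = 0.9397, sin(-20 deg) = -0.3420
  joint[2] = (1.0392, 0.6000) + 5 * (0.9397, -0.3420) = (1.0392 + 4.6985, 0.6000 + -1.7101) = (5.7377, -1.1101)
link 2: phi[2] = 30 + -50 + 160 = 140 deg
  cos(140 deg) = -0.7660, sin(140 deg) = 0.6428
  joint[3] = (5.7377, -1.1101) + 4.5 * (-0.7660, 0.6428) = (5.7377 + -3.4472, -1.1101 + 2.8925) = (2.2905, 1.7824)
End effector: (2.2905, 1.7824)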